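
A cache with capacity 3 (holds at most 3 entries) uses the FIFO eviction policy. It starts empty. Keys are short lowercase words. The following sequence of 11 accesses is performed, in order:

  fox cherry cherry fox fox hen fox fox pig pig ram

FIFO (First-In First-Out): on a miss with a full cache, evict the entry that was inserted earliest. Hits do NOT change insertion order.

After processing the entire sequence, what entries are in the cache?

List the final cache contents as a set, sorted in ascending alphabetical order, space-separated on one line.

Answer: hen pig ram

Derivation:
FIFO simulation (capacity=3):
  1. access fox: MISS. Cache (old->new): [fox]
  2. access cherry: MISS. Cache (old->new): [fox cherry]
  3. access cherry: HIT. Cache (old->new): [fox cherry]
  4. access fox: HIT. Cache (old->new): [fox cherry]
  5. access fox: HIT. Cache (old->new): [fox cherry]
  6. access hen: MISS. Cache (old->new): [fox cherry hen]
  7. access fox: HIT. Cache (old->new): [fox cherry hen]
  8. access fox: HIT. Cache (old->new): [fox cherry hen]
  9. access pig: MISS, evict fox. Cache (old->new): [cherry hen pig]
  10. access pig: HIT. Cache (old->new): [cherry hen pig]
  11. access ram: MISS, evict cherry. Cache (old->new): [hen pig ram]
Total: 6 hits, 5 misses, 2 evictions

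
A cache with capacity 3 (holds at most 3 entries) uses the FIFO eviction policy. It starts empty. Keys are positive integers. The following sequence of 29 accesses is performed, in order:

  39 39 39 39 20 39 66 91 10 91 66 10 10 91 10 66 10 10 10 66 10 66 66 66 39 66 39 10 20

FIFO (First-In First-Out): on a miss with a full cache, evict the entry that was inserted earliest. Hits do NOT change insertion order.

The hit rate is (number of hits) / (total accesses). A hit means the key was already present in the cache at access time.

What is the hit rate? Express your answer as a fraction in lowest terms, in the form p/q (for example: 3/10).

Answer: 21/29

Derivation:
FIFO simulation (capacity=3):
  1. access 39: MISS. Cache (old->new): [39]
  2. access 39: HIT. Cache (old->new): [39]
  3. access 39: HIT. Cache (old->new): [39]
  4. access 39: HIT. Cache (old->new): [39]
  5. access 20: MISS. Cache (old->new): [39 20]
  6. access 39: HIT. Cache (old->new): [39 20]
  7. access 66: MISS. Cache (old->new): [39 20 66]
  8. access 91: MISS, evict 39. Cache (old->new): [20 66 91]
  9. access 10: MISS, evict 20. Cache (old->new): [66 91 10]
  10. access 91: HIT. Cache (old->new): [66 91 10]
  11. access 66: HIT. Cache (old->new): [66 91 10]
  12. access 10: HIT. Cache (old->new): [66 91 10]
  13. access 10: HIT. Cache (old->new): [66 91 10]
  14. access 91: HIT. Cache (old->new): [66 91 10]
  15. access 10: HIT. Cache (old->new): [66 91 10]
  16. access 66: HIT. Cache (old->new): [66 91 10]
  17. access 10: HIT. Cache (old->new): [66 91 10]
  18. access 10: HIT. Cache (old->new): [66 91 10]
  19. access 10: HIT. Cache (old->new): [66 91 10]
  20. access 66: HIT. Cache (old->new): [66 91 10]
  21. access 10: HIT. Cache (old->new): [66 91 10]
  22. access 66: HIT. Cache (old->new): [66 91 10]
  23. access 66: HIT. Cache (old->new): [66 91 10]
  24. access 66: HIT. Cache (old->new): [66 91 10]
  25. access 39: MISS, evict 66. Cache (old->new): [91 10 39]
  26. access 66: MISS, evict 91. Cache (old->new): [10 39 66]
  27. access 39: HIT. Cache (old->new): [10 39 66]
  28. access 10: HIT. Cache (old->new): [10 39 66]
  29. access 20: MISS, evict 10. Cache (old->new): [39 66 20]
Total: 21 hits, 8 misses, 5 evictions

Hit rate = 21/29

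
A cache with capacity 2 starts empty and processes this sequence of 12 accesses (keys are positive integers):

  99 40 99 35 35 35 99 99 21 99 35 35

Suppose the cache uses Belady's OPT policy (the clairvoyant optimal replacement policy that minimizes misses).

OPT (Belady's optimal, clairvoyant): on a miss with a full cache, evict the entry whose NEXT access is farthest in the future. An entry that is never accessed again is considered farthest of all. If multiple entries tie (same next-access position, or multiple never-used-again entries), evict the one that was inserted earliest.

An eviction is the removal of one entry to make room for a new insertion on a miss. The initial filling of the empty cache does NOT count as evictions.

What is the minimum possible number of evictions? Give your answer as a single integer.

Answer: 3

Derivation:
OPT (Belady) simulation (capacity=2):
  1. access 99: MISS. Cache: [99]
  2. access 40: MISS. Cache: [99 40]
  3. access 99: HIT. Next use of 99: step 7. Cache: [99 40]
  4. access 35: MISS, evict 40 (next use: never). Cache: [99 35]
  5. access 35: HIT. Next use of 35: step 6. Cache: [99 35]
  6. access 35: HIT. Next use of 35: step 11. Cache: [99 35]
  7. access 99: HIT. Next use of 99: step 8. Cache: [99 35]
  8. access 99: HIT. Next use of 99: step 10. Cache: [99 35]
  9. access 21: MISS, evict 35 (next use: step 11). Cache: [99 21]
  10. access 99: HIT. Next use of 99: never. Cache: [99 21]
  11. access 35: MISS, evict 99 (next use: never). Cache: [21 35]
  12. access 35: HIT. Next use of 35: never. Cache: [21 35]
Total: 7 hits, 5 misses, 3 evictions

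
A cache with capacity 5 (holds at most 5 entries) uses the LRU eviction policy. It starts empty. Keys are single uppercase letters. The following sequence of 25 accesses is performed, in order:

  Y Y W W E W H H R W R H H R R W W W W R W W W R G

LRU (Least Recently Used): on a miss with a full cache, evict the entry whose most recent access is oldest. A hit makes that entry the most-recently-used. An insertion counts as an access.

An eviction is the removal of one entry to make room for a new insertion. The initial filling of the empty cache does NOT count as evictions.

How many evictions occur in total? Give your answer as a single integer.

Answer: 1

Derivation:
LRU simulation (capacity=5):
  1. access Y: MISS. Cache (LRU->MRU): [Y]
  2. access Y: HIT. Cache (LRU->MRU): [Y]
  3. access W: MISS. Cache (LRU->MRU): [Y W]
  4. access W: HIT. Cache (LRU->MRU): [Y W]
  5. access E: MISS. Cache (LRU->MRU): [Y W E]
  6. access W: HIT. Cache (LRU->MRU): [Y E W]
  7. access H: MISS. Cache (LRU->MRU): [Y E W H]
  8. access H: HIT. Cache (LRU->MRU): [Y E W H]
  9. access R: MISS. Cache (LRU->MRU): [Y E W H R]
  10. access W: HIT. Cache (LRU->MRU): [Y E H R W]
  11. access R: HIT. Cache (LRU->MRU): [Y E H W R]
  12. access H: HIT. Cache (LRU->MRU): [Y E W R H]
  13. access H: HIT. Cache (LRU->MRU): [Y E W R H]
  14. access R: HIT. Cache (LRU->MRU): [Y E W H R]
  15. access R: HIT. Cache (LRU->MRU): [Y E W H R]
  16. access W: HIT. Cache (LRU->MRU): [Y E H R W]
  17. access W: HIT. Cache (LRU->MRU): [Y E H R W]
  18. access W: HIT. Cache (LRU->MRU): [Y E H R W]
  19. access W: HIT. Cache (LRU->MRU): [Y E H R W]
  20. access R: HIT. Cache (LRU->MRU): [Y E H W R]
  21. access W: HIT. Cache (LRU->MRU): [Y E H R W]
  22. access W: HIT. Cache (LRU->MRU): [Y E H R W]
  23. access W: HIT. Cache (LRU->MRU): [Y E H R W]
  24. access R: HIT. Cache (LRU->MRU): [Y E H W R]
  25. access G: MISS, evict Y. Cache (LRU->MRU): [E H W R G]
Total: 19 hits, 6 misses, 1 evictions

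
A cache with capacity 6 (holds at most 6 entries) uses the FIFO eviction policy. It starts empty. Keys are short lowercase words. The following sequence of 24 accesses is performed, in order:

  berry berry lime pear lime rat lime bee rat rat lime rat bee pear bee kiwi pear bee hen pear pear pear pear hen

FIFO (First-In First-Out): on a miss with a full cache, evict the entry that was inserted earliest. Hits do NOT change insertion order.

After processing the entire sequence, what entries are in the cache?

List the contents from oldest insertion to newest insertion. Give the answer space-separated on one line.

FIFO simulation (capacity=6):
  1. access berry: MISS. Cache (old->new): [berry]
  2. access berry: HIT. Cache (old->new): [berry]
  3. access lime: MISS. Cache (old->new): [berry lime]
  4. access pear: MISS. Cache (old->new): [berry lime pear]
  5. access lime: HIT. Cache (old->new): [berry lime pear]
  6. access rat: MISS. Cache (old->new): [berry lime pear rat]
  7. access lime: HIT. Cache (old->new): [berry lime pear rat]
  8. access bee: MISS. Cache (old->new): [berry lime pear rat bee]
  9. access rat: HIT. Cache (old->new): [berry lime pear rat bee]
  10. access rat: HIT. Cache (old->new): [berry lime pear rat bee]
  11. access lime: HIT. Cache (old->new): [berry lime pear rat bee]
  12. access rat: HIT. Cache (old->new): [berry lime pear rat bee]
  13. access bee: HIT. Cache (old->new): [berry lime pear rat bee]
  14. access pear: HIT. Cache (old->new): [berry lime pear rat bee]
  15. access bee: HIT. Cache (old->new): [berry lime pear rat bee]
  16. access kiwi: MISS. Cache (old->new): [berry lime pear rat bee kiwi]
  17. access pear: HIT. Cache (old->new): [berry lime pear rat bee kiwi]
  18. access bee: HIT. Cache (old->new): [berry lime pear rat bee kiwi]
  19. access hen: MISS, evict berry. Cache (old->new): [lime pear rat bee kiwi hen]
  20. access pear: HIT. Cache (old->new): [lime pear rat bee kiwi hen]
  21. access pear: HIT. Cache (old->new): [lime pear rat bee kiwi hen]
  22. access pear: HIT. Cache (old->new): [lime pear rat bee kiwi hen]
  23. access pear: HIT. Cache (old->new): [lime pear rat bee kiwi hen]
  24. access hen: HIT. Cache (old->new): [lime pear rat bee kiwi hen]
Total: 17 hits, 7 misses, 1 evictions

Answer: lime pear rat bee kiwi hen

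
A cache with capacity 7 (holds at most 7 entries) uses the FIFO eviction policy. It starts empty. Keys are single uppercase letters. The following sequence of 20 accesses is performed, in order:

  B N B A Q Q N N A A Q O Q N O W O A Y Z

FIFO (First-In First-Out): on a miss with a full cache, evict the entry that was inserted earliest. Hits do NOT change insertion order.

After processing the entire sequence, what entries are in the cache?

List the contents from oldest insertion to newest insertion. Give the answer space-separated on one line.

Answer: N A Q O W Y Z

Derivation:
FIFO simulation (capacity=7):
  1. access B: MISS. Cache (old->new): [B]
  2. access N: MISS. Cache (old->new): [B N]
  3. access B: HIT. Cache (old->new): [B N]
  4. access A: MISS. Cache (old->new): [B N A]
  5. access Q: MISS. Cache (old->new): [B N A Q]
  6. access Q: HIT. Cache (old->new): [B N A Q]
  7. access N: HIT. Cache (old->new): [B N A Q]
  8. access N: HIT. Cache (old->new): [B N A Q]
  9. access A: HIT. Cache (old->new): [B N A Q]
  10. access A: HIT. Cache (old->new): [B N A Q]
  11. access Q: HIT. Cache (old->new): [B N A Q]
  12. access O: MISS. Cache (old->new): [B N A Q O]
  13. access Q: HIT. Cache (old->new): [B N A Q O]
  14. access N: HIT. Cache (old->new): [B N A Q O]
  15. access O: HIT. Cache (old->new): [B N A Q O]
  16. access W: MISS. Cache (old->new): [B N A Q O W]
  17. access O: HIT. Cache (old->new): [B N A Q O W]
  18. access A: HIT. Cache (old->new): [B N A Q O W]
  19. access Y: MISS. Cache (old->new): [B N A Q O W Y]
  20. access Z: MISS, evict B. Cache (old->new): [N A Q O W Y Z]
Total: 12 hits, 8 misses, 1 evictions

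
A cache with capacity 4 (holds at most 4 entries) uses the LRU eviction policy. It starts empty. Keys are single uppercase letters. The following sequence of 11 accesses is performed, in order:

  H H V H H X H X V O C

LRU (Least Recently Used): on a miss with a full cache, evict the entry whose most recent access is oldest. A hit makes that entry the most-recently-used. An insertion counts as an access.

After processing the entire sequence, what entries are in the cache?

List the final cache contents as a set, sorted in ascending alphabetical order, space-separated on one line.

Answer: C O V X

Derivation:
LRU simulation (capacity=4):
  1. access H: MISS. Cache (LRU->MRU): [H]
  2. access H: HIT. Cache (LRU->MRU): [H]
  3. access V: MISS. Cache (LRU->MRU): [H V]
  4. access H: HIT. Cache (LRU->MRU): [V H]
  5. access H: HIT. Cache (LRU->MRU): [V H]
  6. access X: MISS. Cache (LRU->MRU): [V H X]
  7. access H: HIT. Cache (LRU->MRU): [V X H]
  8. access X: HIT. Cache (LRU->MRU): [V H X]
  9. access V: HIT. Cache (LRU->MRU): [H X V]
  10. access O: MISS. Cache (LRU->MRU): [H X V O]
  11. access C: MISS, evict H. Cache (LRU->MRU): [X V O C]
Total: 6 hits, 5 misses, 1 evictions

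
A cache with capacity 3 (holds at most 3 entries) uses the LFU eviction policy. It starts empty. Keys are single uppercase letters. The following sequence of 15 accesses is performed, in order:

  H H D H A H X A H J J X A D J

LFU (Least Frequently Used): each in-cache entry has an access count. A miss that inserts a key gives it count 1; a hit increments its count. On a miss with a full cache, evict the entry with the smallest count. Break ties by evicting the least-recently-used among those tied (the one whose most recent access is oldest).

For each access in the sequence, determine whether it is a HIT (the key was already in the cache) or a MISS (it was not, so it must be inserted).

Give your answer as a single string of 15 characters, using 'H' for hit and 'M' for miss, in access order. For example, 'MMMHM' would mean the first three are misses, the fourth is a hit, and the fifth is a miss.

LFU simulation (capacity=3):
  1. access H: MISS. Cache: [H(c=1)]
  2. access H: HIT, count now 2. Cache: [H(c=2)]
  3. access D: MISS. Cache: [D(c=1) H(c=2)]
  4. access H: HIT, count now 3. Cache: [D(c=1) H(c=3)]
  5. access A: MISS. Cache: [D(c=1) A(c=1) H(c=3)]
  6. access H: HIT, count now 4. Cache: [D(c=1) A(c=1) H(c=4)]
  7. access X: MISS, evict D(c=1). Cache: [A(c=1) X(c=1) H(c=4)]
  8. access A: HIT, count now 2. Cache: [X(c=1) A(c=2) H(c=4)]
  9. access H: HIT, count now 5. Cache: [X(c=1) A(c=2) H(c=5)]
  10. access J: MISS, evict X(c=1). Cache: [J(c=1) A(c=2) H(c=5)]
  11. access J: HIT, count now 2. Cache: [A(c=2) J(c=2) H(c=5)]
  12. access X: MISS, evict A(c=2). Cache: [X(c=1) J(c=2) H(c=5)]
  13. access A: MISS, evict X(c=1). Cache: [A(c=1) J(c=2) H(c=5)]
  14. access D: MISS, evict A(c=1). Cache: [D(c=1) J(c=2) H(c=5)]
  15. access J: HIT, count now 3. Cache: [D(c=1) J(c=3) H(c=5)]
Total: 7 hits, 8 misses, 5 evictions

Answer: MHMHMHMHHMHMMMH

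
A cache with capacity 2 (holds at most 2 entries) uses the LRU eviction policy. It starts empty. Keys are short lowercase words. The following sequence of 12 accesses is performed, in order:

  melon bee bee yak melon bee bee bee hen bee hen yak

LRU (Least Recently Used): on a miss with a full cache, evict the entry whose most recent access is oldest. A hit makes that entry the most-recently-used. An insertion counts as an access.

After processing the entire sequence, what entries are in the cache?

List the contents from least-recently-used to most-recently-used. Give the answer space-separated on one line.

LRU simulation (capacity=2):
  1. access melon: MISS. Cache (LRU->MRU): [melon]
  2. access bee: MISS. Cache (LRU->MRU): [melon bee]
  3. access bee: HIT. Cache (LRU->MRU): [melon bee]
  4. access yak: MISS, evict melon. Cache (LRU->MRU): [bee yak]
  5. access melon: MISS, evict bee. Cache (LRU->MRU): [yak melon]
  6. access bee: MISS, evict yak. Cache (LRU->MRU): [melon bee]
  7. access bee: HIT. Cache (LRU->MRU): [melon bee]
  8. access bee: HIT. Cache (LRU->MRU): [melon bee]
  9. access hen: MISS, evict melon. Cache (LRU->MRU): [bee hen]
  10. access bee: HIT. Cache (LRU->MRU): [hen bee]
  11. access hen: HIT. Cache (LRU->MRU): [bee hen]
  12. access yak: MISS, evict bee. Cache (LRU->MRU): [hen yak]
Total: 5 hits, 7 misses, 5 evictions

Answer: hen yak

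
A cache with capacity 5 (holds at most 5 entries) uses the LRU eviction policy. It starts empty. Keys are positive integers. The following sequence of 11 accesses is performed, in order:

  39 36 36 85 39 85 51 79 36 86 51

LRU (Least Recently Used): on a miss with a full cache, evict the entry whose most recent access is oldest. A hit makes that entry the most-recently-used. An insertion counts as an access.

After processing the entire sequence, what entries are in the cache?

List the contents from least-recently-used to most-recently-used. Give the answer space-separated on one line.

LRU simulation (capacity=5):
  1. access 39: MISS. Cache (LRU->MRU): [39]
  2. access 36: MISS. Cache (LRU->MRU): [39 36]
  3. access 36: HIT. Cache (LRU->MRU): [39 36]
  4. access 85: MISS. Cache (LRU->MRU): [39 36 85]
  5. access 39: HIT. Cache (LRU->MRU): [36 85 39]
  6. access 85: HIT. Cache (LRU->MRU): [36 39 85]
  7. access 51: MISS. Cache (LRU->MRU): [36 39 85 51]
  8. access 79: MISS. Cache (LRU->MRU): [36 39 85 51 79]
  9. access 36: HIT. Cache (LRU->MRU): [39 85 51 79 36]
  10. access 86: MISS, evict 39. Cache (LRU->MRU): [85 51 79 36 86]
  11. access 51: HIT. Cache (LRU->MRU): [85 79 36 86 51]
Total: 5 hits, 6 misses, 1 evictions

Answer: 85 79 36 86 51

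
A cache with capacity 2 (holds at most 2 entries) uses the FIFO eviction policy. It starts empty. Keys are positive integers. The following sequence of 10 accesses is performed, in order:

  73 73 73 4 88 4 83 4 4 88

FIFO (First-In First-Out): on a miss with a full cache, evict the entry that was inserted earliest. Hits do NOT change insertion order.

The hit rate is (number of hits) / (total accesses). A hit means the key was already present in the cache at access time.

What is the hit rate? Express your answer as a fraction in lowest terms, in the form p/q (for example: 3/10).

FIFO simulation (capacity=2):
  1. access 73: MISS. Cache (old->new): [73]
  2. access 73: HIT. Cache (old->new): [73]
  3. access 73: HIT. Cache (old->new): [73]
  4. access 4: MISS. Cache (old->new): [73 4]
  5. access 88: MISS, evict 73. Cache (old->new): [4 88]
  6. access 4: HIT. Cache (old->new): [4 88]
  7. access 83: MISS, evict 4. Cache (old->new): [88 83]
  8. access 4: MISS, evict 88. Cache (old->new): [83 4]
  9. access 4: HIT. Cache (old->new): [83 4]
  10. access 88: MISS, evict 83. Cache (old->new): [4 88]
Total: 4 hits, 6 misses, 4 evictions

Hit rate = 4/10 = 2/5

Answer: 2/5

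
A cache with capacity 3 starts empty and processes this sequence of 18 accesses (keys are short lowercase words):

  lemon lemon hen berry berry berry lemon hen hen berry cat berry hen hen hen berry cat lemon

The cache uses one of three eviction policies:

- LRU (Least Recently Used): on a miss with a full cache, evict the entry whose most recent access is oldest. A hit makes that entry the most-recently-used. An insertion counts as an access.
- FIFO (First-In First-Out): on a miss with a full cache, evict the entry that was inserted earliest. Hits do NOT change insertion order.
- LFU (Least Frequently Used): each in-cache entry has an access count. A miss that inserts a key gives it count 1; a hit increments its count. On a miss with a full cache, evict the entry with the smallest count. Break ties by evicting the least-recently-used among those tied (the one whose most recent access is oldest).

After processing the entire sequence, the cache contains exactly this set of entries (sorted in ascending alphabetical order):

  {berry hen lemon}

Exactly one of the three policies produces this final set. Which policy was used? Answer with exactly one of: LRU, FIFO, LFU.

Answer: LFU

Derivation:
Simulating under each policy and comparing final sets:
  LRU: final set = {berry cat lemon} -> differs
  FIFO: final set = {berry cat lemon} -> differs
  LFU: final set = {berry hen lemon} -> MATCHES target
Only LFU produces the target set.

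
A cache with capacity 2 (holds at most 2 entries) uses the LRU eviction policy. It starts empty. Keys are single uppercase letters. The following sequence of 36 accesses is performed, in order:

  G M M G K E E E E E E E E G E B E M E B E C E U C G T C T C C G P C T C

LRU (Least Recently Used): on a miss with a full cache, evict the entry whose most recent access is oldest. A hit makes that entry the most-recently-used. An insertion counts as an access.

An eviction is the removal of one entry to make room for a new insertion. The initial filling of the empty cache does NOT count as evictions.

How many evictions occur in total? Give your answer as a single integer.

LRU simulation (capacity=2):
  1. access G: MISS. Cache (LRU->MRU): [G]
  2. access M: MISS. Cache (LRU->MRU): [G M]
  3. access M: HIT. Cache (LRU->MRU): [G M]
  4. access G: HIT. Cache (LRU->MRU): [M G]
  5. access K: MISS, evict M. Cache (LRU->MRU): [G K]
  6. access E: MISS, evict G. Cache (LRU->MRU): [K E]
  7. access E: HIT. Cache (LRU->MRU): [K E]
  8. access E: HIT. Cache (LRU->MRU): [K E]
  9. access E: HIT. Cache (LRU->MRU): [K E]
  10. access E: HIT. Cache (LRU->MRU): [K E]
  11. access E: HIT. Cache (LRU->MRU): [K E]
  12. access E: HIT. Cache (LRU->MRU): [K E]
  13. access E: HIT. Cache (LRU->MRU): [K E]
  14. access G: MISS, evict K. Cache (LRU->MRU): [E G]
  15. access E: HIT. Cache (LRU->MRU): [G E]
  16. access B: MISS, evict G. Cache (LRU->MRU): [E B]
  17. access E: HIT. Cache (LRU->MRU): [B E]
  18. access M: MISS, evict B. Cache (LRU->MRU): [E M]
  19. access E: HIT. Cache (LRU->MRU): [M E]
  20. access B: MISS, evict M. Cache (LRU->MRU): [E B]
  21. access E: HIT. Cache (LRU->MRU): [B E]
  22. access C: MISS, evict B. Cache (LRU->MRU): [E C]
  23. access E: HIT. Cache (LRU->MRU): [C E]
  24. access U: MISS, evict C. Cache (LRU->MRU): [E U]
  25. access C: MISS, evict E. Cache (LRU->MRU): [U C]
  26. access G: MISS, evict U. Cache (LRU->MRU): [C G]
  27. access T: MISS, evict C. Cache (LRU->MRU): [G T]
  28. access C: MISS, evict G. Cache (LRU->MRU): [T C]
  29. access T: HIT. Cache (LRU->MRU): [C T]
  30. access C: HIT. Cache (LRU->MRU): [T C]
  31. access C: HIT. Cache (LRU->MRU): [T C]
  32. access G: MISS, evict T. Cache (LRU->MRU): [C G]
  33. access P: MISS, evict C. Cache (LRU->MRU): [G P]
  34. access C: MISS, evict G. Cache (LRU->MRU): [P C]
  35. access T: MISS, evict P. Cache (LRU->MRU): [C T]
  36. access C: HIT. Cache (LRU->MRU): [T C]
Total: 18 hits, 18 misses, 16 evictions

Answer: 16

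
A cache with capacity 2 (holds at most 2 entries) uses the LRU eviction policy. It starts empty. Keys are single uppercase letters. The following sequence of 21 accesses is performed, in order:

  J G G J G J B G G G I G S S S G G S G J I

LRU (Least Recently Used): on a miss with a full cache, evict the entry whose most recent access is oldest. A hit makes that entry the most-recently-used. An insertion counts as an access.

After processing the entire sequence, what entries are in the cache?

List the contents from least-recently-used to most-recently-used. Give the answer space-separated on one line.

LRU simulation (capacity=2):
  1. access J: MISS. Cache (LRU->MRU): [J]
  2. access G: MISS. Cache (LRU->MRU): [J G]
  3. access G: HIT. Cache (LRU->MRU): [J G]
  4. access J: HIT. Cache (LRU->MRU): [G J]
  5. access G: HIT. Cache (LRU->MRU): [J G]
  6. access J: HIT. Cache (LRU->MRU): [G J]
  7. access B: MISS, evict G. Cache (LRU->MRU): [J B]
  8. access G: MISS, evict J. Cache (LRU->MRU): [B G]
  9. access G: HIT. Cache (LRU->MRU): [B G]
  10. access G: HIT. Cache (LRU->MRU): [B G]
  11. access I: MISS, evict B. Cache (LRU->MRU): [G I]
  12. access G: HIT. Cache (LRU->MRU): [I G]
  13. access S: MISS, evict I. Cache (LRU->MRU): [G S]
  14. access S: HIT. Cache (LRU->MRU): [G S]
  15. access S: HIT. Cache (LRU->MRU): [G S]
  16. access G: HIT. Cache (LRU->MRU): [S G]
  17. access G: HIT. Cache (LRU->MRU): [S G]
  18. access S: HIT. Cache (LRU->MRU): [G S]
  19. access G: HIT. Cache (LRU->MRU): [S G]
  20. access J: MISS, evict S. Cache (LRU->MRU): [G J]
  21. access I: MISS, evict G. Cache (LRU->MRU): [J I]
Total: 13 hits, 8 misses, 6 evictions

Answer: J I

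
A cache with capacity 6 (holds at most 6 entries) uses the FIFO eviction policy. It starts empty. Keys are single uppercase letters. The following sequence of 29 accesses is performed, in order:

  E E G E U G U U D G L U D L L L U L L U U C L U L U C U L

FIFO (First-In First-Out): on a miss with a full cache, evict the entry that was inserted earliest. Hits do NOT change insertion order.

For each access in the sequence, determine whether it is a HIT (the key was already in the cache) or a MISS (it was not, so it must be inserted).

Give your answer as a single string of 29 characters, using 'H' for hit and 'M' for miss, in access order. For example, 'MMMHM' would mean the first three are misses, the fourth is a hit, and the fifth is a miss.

Answer: MHMHMHHHMHMHHHHHHHHHHMHHHHHHH

Derivation:
FIFO simulation (capacity=6):
  1. access E: MISS. Cache (old->new): [E]
  2. access E: HIT. Cache (old->new): [E]
  3. access G: MISS. Cache (old->new): [E G]
  4. access E: HIT. Cache (old->new): [E G]
  5. access U: MISS. Cache (old->new): [E G U]
  6. access G: HIT. Cache (old->new): [E G U]
  7. access U: HIT. Cache (old->new): [E G U]
  8. access U: HIT. Cache (old->new): [E G U]
  9. access D: MISS. Cache (old->new): [E G U D]
  10. access G: HIT. Cache (old->new): [E G U D]
  11. access L: MISS. Cache (old->new): [E G U D L]
  12. access U: HIT. Cache (old->new): [E G U D L]
  13. access D: HIT. Cache (old->new): [E G U D L]
  14. access L: HIT. Cache (old->new): [E G U D L]
  15. access L: HIT. Cache (old->new): [E G U D L]
  16. access L: HIT. Cache (old->new): [E G U D L]
  17. access U: HIT. Cache (old->new): [E G U D L]
  18. access L: HIT. Cache (old->new): [E G U D L]
  19. access L: HIT. Cache (old->new): [E G U D L]
  20. access U: HIT. Cache (old->new): [E G U D L]
  21. access U: HIT. Cache (old->new): [E G U D L]
  22. access C: MISS. Cache (old->new): [E G U D L C]
  23. access L: HIT. Cache (old->new): [E G U D L C]
  24. access U: HIT. Cache (old->new): [E G U D L C]
  25. access L: HIT. Cache (old->new): [E G U D L C]
  26. access U: HIT. Cache (old->new): [E G U D L C]
  27. access C: HIT. Cache (old->new): [E G U D L C]
  28. access U: HIT. Cache (old->new): [E G U D L C]
  29. access L: HIT. Cache (old->new): [E G U D L C]
Total: 23 hits, 6 misses, 0 evictions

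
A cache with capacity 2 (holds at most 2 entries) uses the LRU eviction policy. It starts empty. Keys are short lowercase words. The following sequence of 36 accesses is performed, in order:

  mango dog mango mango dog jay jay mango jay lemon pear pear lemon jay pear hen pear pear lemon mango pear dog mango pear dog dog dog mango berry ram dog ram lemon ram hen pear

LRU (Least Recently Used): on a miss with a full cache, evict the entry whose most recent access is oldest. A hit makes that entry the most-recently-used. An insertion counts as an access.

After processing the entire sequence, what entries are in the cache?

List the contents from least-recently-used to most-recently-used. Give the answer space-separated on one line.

LRU simulation (capacity=2):
  1. access mango: MISS. Cache (LRU->MRU): [mango]
  2. access dog: MISS. Cache (LRU->MRU): [mango dog]
  3. access mango: HIT. Cache (LRU->MRU): [dog mango]
  4. access mango: HIT. Cache (LRU->MRU): [dog mango]
  5. access dog: HIT. Cache (LRU->MRU): [mango dog]
  6. access jay: MISS, evict mango. Cache (LRU->MRU): [dog jay]
  7. access jay: HIT. Cache (LRU->MRU): [dog jay]
  8. access mango: MISS, evict dog. Cache (LRU->MRU): [jay mango]
  9. access jay: HIT. Cache (LRU->MRU): [mango jay]
  10. access lemon: MISS, evict mango. Cache (LRU->MRU): [jay lemon]
  11. access pear: MISS, evict jay. Cache (LRU->MRU): [lemon pear]
  12. access pear: HIT. Cache (LRU->MRU): [lemon pear]
  13. access lemon: HIT. Cache (LRU->MRU): [pear lemon]
  14. access jay: MISS, evict pear. Cache (LRU->MRU): [lemon jay]
  15. access pear: MISS, evict lemon. Cache (LRU->MRU): [jay pear]
  16. access hen: MISS, evict jay. Cache (LRU->MRU): [pear hen]
  17. access pear: HIT. Cache (LRU->MRU): [hen pear]
  18. access pear: HIT. Cache (LRU->MRU): [hen pear]
  19. access lemon: MISS, evict hen. Cache (LRU->MRU): [pear lemon]
  20. access mango: MISS, evict pear. Cache (LRU->MRU): [lemon mango]
  21. access pear: MISS, evict lemon. Cache (LRU->MRU): [mango pear]
  22. access dog: MISS, evict mango. Cache (LRU->MRU): [pear dog]
  23. access mango: MISS, evict pear. Cache (LRU->MRU): [dog mango]
  24. access pear: MISS, evict dog. Cache (LRU->MRU): [mango pear]
  25. access dog: MISS, evict mango. Cache (LRU->MRU): [pear dog]
  26. access dog: HIT. Cache (LRU->MRU): [pear dog]
  27. access dog: HIT. Cache (LRU->MRU): [pear dog]
  28. access mango: MISS, evict pear. Cache (LRU->MRU): [dog mango]
  29. access berry: MISS, evict dog. Cache (LRU->MRU): [mango berry]
  30. access ram: MISS, evict mango. Cache (LRU->MRU): [berry ram]
  31. access dog: MISS, evict berry. Cache (LRU->MRU): [ram dog]
  32. access ram: HIT. Cache (LRU->MRU): [dog ram]
  33. access lemon: MISS, evict dog. Cache (LRU->MRU): [ram lemon]
  34. access ram: HIT. Cache (LRU->MRU): [lemon ram]
  35. access hen: MISS, evict lemon. Cache (LRU->MRU): [ram hen]
  36. access pear: MISS, evict ram. Cache (LRU->MRU): [hen pear]
Total: 13 hits, 23 misses, 21 evictions

Answer: hen pear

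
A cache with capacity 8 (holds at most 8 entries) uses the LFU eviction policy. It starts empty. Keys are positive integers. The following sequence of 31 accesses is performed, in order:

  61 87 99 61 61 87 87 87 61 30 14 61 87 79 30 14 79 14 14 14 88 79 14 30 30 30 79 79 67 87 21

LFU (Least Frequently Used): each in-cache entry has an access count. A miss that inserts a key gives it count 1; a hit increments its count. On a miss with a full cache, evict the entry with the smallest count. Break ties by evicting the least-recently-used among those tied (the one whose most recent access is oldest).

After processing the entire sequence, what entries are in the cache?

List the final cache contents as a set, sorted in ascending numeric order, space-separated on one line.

Answer: 14 21 30 61 67 79 87 88

Derivation:
LFU simulation (capacity=8):
  1. access 61: MISS. Cache: [61(c=1)]
  2. access 87: MISS. Cache: [61(c=1) 87(c=1)]
  3. access 99: MISS. Cache: [61(c=1) 87(c=1) 99(c=1)]
  4. access 61: HIT, count now 2. Cache: [87(c=1) 99(c=1) 61(c=2)]
  5. access 61: HIT, count now 3. Cache: [87(c=1) 99(c=1) 61(c=3)]
  6. access 87: HIT, count now 2. Cache: [99(c=1) 87(c=2) 61(c=3)]
  7. access 87: HIT, count now 3. Cache: [99(c=1) 61(c=3) 87(c=3)]
  8. access 87: HIT, count now 4. Cache: [99(c=1) 61(c=3) 87(c=4)]
  9. access 61: HIT, count now 4. Cache: [99(c=1) 87(c=4) 61(c=4)]
  10. access 30: MISS. Cache: [99(c=1) 30(c=1) 87(c=4) 61(c=4)]
  11. access 14: MISS. Cache: [99(c=1) 30(c=1) 14(c=1) 87(c=4) 61(c=4)]
  12. access 61: HIT, count now 5. Cache: [99(c=1) 30(c=1) 14(c=1) 87(c=4) 61(c=5)]
  13. access 87: HIT, count now 5. Cache: [99(c=1) 30(c=1) 14(c=1) 61(c=5) 87(c=5)]
  14. access 79: MISS. Cache: [99(c=1) 30(c=1) 14(c=1) 79(c=1) 61(c=5) 87(c=5)]
  15. access 30: HIT, count now 2. Cache: [99(c=1) 14(c=1) 79(c=1) 30(c=2) 61(c=5) 87(c=5)]
  16. access 14: HIT, count now 2. Cache: [99(c=1) 79(c=1) 30(c=2) 14(c=2) 61(c=5) 87(c=5)]
  17. access 79: HIT, count now 2. Cache: [99(c=1) 30(c=2) 14(c=2) 79(c=2) 61(c=5) 87(c=5)]
  18. access 14: HIT, count now 3. Cache: [99(c=1) 30(c=2) 79(c=2) 14(c=3) 61(c=5) 87(c=5)]
  19. access 14: HIT, count now 4. Cache: [99(c=1) 30(c=2) 79(c=2) 14(c=4) 61(c=5) 87(c=5)]
  20. access 14: HIT, count now 5. Cache: [99(c=1) 30(c=2) 79(c=2) 61(c=5) 87(c=5) 14(c=5)]
  21. access 88: MISS. Cache: [99(c=1) 88(c=1) 30(c=2) 79(c=2) 61(c=5) 87(c=5) 14(c=5)]
  22. access 79: HIT, count now 3. Cache: [99(c=1) 88(c=1) 30(c=2) 79(c=3) 61(c=5) 87(c=5) 14(c=5)]
  23. access 14: HIT, count now 6. Cache: [99(c=1) 88(c=1) 30(c=2) 79(c=3) 61(c=5) 87(c=5) 14(c=6)]
  24. access 30: HIT, count now 3. Cache: [99(c=1) 88(c=1) 79(c=3) 30(c=3) 61(c=5) 87(c=5) 14(c=6)]
  25. access 30: HIT, count now 4. Cache: [99(c=1) 88(c=1) 79(c=3) 30(c=4) 61(c=5) 87(c=5) 14(c=6)]
  26. access 30: HIT, count now 5. Cache: [99(c=1) 88(c=1) 79(c=3) 61(c=5) 87(c=5) 30(c=5) 14(c=6)]
  27. access 79: HIT, count now 4. Cache: [99(c=1) 88(c=1) 79(c=4) 61(c=5) 87(c=5) 30(c=5) 14(c=6)]
  28. access 79: HIT, count now 5. Cache: [99(c=1) 88(c=1) 61(c=5) 87(c=5) 30(c=5) 79(c=5) 14(c=6)]
  29. access 67: MISS. Cache: [99(c=1) 88(c=1) 67(c=1) 61(c=5) 87(c=5) 30(c=5) 79(c=5) 14(c=6)]
  30. access 87: HIT, count now 6. Cache: [99(c=1) 88(c=1) 67(c=1) 61(c=5) 30(c=5) 79(c=5) 14(c=6) 87(c=6)]
  31. access 21: MISS, evict 99(c=1). Cache: [88(c=1) 67(c=1) 21(c=1) 61(c=5) 30(c=5) 79(c=5) 14(c=6) 87(c=6)]
Total: 22 hits, 9 misses, 1 evictions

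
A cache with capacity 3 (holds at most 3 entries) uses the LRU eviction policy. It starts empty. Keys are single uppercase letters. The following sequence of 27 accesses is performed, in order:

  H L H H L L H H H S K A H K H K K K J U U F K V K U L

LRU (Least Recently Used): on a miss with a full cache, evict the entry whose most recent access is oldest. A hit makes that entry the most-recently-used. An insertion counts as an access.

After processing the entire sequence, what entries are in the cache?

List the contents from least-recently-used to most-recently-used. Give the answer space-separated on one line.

LRU simulation (capacity=3):
  1. access H: MISS. Cache (LRU->MRU): [H]
  2. access L: MISS. Cache (LRU->MRU): [H L]
  3. access H: HIT. Cache (LRU->MRU): [L H]
  4. access H: HIT. Cache (LRU->MRU): [L H]
  5. access L: HIT. Cache (LRU->MRU): [H L]
  6. access L: HIT. Cache (LRU->MRU): [H L]
  7. access H: HIT. Cache (LRU->MRU): [L H]
  8. access H: HIT. Cache (LRU->MRU): [L H]
  9. access H: HIT. Cache (LRU->MRU): [L H]
  10. access S: MISS. Cache (LRU->MRU): [L H S]
  11. access K: MISS, evict L. Cache (LRU->MRU): [H S K]
  12. access A: MISS, evict H. Cache (LRU->MRU): [S K A]
  13. access H: MISS, evict S. Cache (LRU->MRU): [K A H]
  14. access K: HIT. Cache (LRU->MRU): [A H K]
  15. access H: HIT. Cache (LRU->MRU): [A K H]
  16. access K: HIT. Cache (LRU->MRU): [A H K]
  17. access K: HIT. Cache (LRU->MRU): [A H K]
  18. access K: HIT. Cache (LRU->MRU): [A H K]
  19. access J: MISS, evict A. Cache (LRU->MRU): [H K J]
  20. access U: MISS, evict H. Cache (LRU->MRU): [K J U]
  21. access U: HIT. Cache (LRU->MRU): [K J U]
  22. access F: MISS, evict K. Cache (LRU->MRU): [J U F]
  23. access K: MISS, evict J. Cache (LRU->MRU): [U F K]
  24. access V: MISS, evict U. Cache (LRU->MRU): [F K V]
  25. access K: HIT. Cache (LRU->MRU): [F V K]
  26. access U: MISS, evict F. Cache (LRU->MRU): [V K U]
  27. access L: MISS, evict V. Cache (LRU->MRU): [K U L]
Total: 14 hits, 13 misses, 10 evictions

Answer: K U L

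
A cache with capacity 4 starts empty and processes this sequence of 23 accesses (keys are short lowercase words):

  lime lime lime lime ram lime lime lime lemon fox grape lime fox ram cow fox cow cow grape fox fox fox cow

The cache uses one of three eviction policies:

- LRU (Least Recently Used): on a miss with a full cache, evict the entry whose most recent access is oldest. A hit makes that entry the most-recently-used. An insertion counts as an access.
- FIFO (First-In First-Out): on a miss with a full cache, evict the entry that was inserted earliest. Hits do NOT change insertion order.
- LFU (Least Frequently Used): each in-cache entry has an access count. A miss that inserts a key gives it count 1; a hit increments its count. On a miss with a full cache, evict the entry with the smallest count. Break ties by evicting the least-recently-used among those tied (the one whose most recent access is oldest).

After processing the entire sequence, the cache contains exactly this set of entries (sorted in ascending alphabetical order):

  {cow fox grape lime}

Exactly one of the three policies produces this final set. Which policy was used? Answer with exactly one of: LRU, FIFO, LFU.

Answer: LFU

Derivation:
Simulating under each policy and comparing final sets:
  LRU: final set = {cow fox grape ram} -> differs
  FIFO: final set = {cow fox grape ram} -> differs
  LFU: final set = {cow fox grape lime} -> MATCHES target
Only LFU produces the target set.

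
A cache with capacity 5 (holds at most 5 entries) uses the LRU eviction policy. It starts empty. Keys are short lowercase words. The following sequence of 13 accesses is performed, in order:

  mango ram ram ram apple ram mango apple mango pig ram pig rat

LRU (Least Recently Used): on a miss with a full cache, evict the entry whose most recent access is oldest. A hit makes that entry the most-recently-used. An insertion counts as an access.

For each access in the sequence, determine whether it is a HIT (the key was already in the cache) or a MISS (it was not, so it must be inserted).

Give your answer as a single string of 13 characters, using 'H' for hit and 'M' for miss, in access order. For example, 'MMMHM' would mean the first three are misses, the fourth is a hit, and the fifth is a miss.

Answer: MMHHMHHHHMHHM

Derivation:
LRU simulation (capacity=5):
  1. access mango: MISS. Cache (LRU->MRU): [mango]
  2. access ram: MISS. Cache (LRU->MRU): [mango ram]
  3. access ram: HIT. Cache (LRU->MRU): [mango ram]
  4. access ram: HIT. Cache (LRU->MRU): [mango ram]
  5. access apple: MISS. Cache (LRU->MRU): [mango ram apple]
  6. access ram: HIT. Cache (LRU->MRU): [mango apple ram]
  7. access mango: HIT. Cache (LRU->MRU): [apple ram mango]
  8. access apple: HIT. Cache (LRU->MRU): [ram mango apple]
  9. access mango: HIT. Cache (LRU->MRU): [ram apple mango]
  10. access pig: MISS. Cache (LRU->MRU): [ram apple mango pig]
  11. access ram: HIT. Cache (LRU->MRU): [apple mango pig ram]
  12. access pig: HIT. Cache (LRU->MRU): [apple mango ram pig]
  13. access rat: MISS. Cache (LRU->MRU): [apple mango ram pig rat]
Total: 8 hits, 5 misses, 0 evictions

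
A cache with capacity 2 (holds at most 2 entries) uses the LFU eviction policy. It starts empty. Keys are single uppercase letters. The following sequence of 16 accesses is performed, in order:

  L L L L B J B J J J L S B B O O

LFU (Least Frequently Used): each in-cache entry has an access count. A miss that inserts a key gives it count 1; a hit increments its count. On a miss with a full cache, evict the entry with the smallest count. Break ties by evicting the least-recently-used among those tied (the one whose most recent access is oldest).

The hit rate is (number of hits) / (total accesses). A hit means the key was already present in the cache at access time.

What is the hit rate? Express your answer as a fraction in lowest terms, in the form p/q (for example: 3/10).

Answer: 1/2

Derivation:
LFU simulation (capacity=2):
  1. access L: MISS. Cache: [L(c=1)]
  2. access L: HIT, count now 2. Cache: [L(c=2)]
  3. access L: HIT, count now 3. Cache: [L(c=3)]
  4. access L: HIT, count now 4. Cache: [L(c=4)]
  5. access B: MISS. Cache: [B(c=1) L(c=4)]
  6. access J: MISS, evict B(c=1). Cache: [J(c=1) L(c=4)]
  7. access B: MISS, evict J(c=1). Cache: [B(c=1) L(c=4)]
  8. access J: MISS, evict B(c=1). Cache: [J(c=1) L(c=4)]
  9. access J: HIT, count now 2. Cache: [J(c=2) L(c=4)]
  10. access J: HIT, count now 3. Cache: [J(c=3) L(c=4)]
  11. access L: HIT, count now 5. Cache: [J(c=3) L(c=5)]
  12. access S: MISS, evict J(c=3). Cache: [S(c=1) L(c=5)]
  13. access B: MISS, evict S(c=1). Cache: [B(c=1) L(c=5)]
  14. access B: HIT, count now 2. Cache: [B(c=2) L(c=5)]
  15. access O: MISS, evict B(c=2). Cache: [O(c=1) L(c=5)]
  16. access O: HIT, count now 2. Cache: [O(c=2) L(c=5)]
Total: 8 hits, 8 misses, 6 evictions

Hit rate = 8/16 = 1/2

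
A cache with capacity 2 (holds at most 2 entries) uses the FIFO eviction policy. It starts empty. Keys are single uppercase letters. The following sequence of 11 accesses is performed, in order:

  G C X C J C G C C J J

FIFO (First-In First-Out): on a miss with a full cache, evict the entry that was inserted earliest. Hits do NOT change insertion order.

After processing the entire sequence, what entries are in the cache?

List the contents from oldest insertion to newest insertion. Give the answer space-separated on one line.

Answer: G J

Derivation:
FIFO simulation (capacity=2):
  1. access G: MISS. Cache (old->new): [G]
  2. access C: MISS. Cache (old->new): [G C]
  3. access X: MISS, evict G. Cache (old->new): [C X]
  4. access C: HIT. Cache (old->new): [C X]
  5. access J: MISS, evict C. Cache (old->new): [X J]
  6. access C: MISS, evict X. Cache (old->new): [J C]
  7. access G: MISS, evict J. Cache (old->new): [C G]
  8. access C: HIT. Cache (old->new): [C G]
  9. access C: HIT. Cache (old->new): [C G]
  10. access J: MISS, evict C. Cache (old->new): [G J]
  11. access J: HIT. Cache (old->new): [G J]
Total: 4 hits, 7 misses, 5 evictions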